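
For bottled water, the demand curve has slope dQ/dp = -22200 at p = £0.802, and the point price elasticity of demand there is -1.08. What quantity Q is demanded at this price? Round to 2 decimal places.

16485.56

Ed = (dQ/dp)·(p/Q) ⇒ Q = (dQ/dp)·p/Ed = (-22200)·0.802/(-1.08) = 16485.5555…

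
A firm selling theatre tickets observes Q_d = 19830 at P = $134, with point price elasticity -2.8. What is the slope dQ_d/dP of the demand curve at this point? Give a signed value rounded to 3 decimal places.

Ed = (dQ_d/dP)·(P/Q_d) ⇒ dQ_d/dP = Ed·Q_d/P = (-2.8)·19830/134 = -414.35820…

-414.358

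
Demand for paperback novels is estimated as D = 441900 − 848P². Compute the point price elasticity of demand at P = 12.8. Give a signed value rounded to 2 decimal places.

-0.92

dD/dP = −2·848·P = -21708.8. At P = 12.8, D = 302963.68.
Ed = (dD/dP)·(P/D) = (-21708.8) × (12.8/302963.68) = -0.9171…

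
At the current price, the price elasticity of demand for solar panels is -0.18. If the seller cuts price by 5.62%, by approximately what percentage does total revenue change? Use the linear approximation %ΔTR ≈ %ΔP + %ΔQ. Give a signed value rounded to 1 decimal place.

-4.6%

%ΔQ ≈ Ed × %ΔP = (-0.18) × (-5.62%) = +1.0116%
%ΔTR ≈ %ΔP + %ΔQ = (-5.62%) + (+1.0116%) = -4.6084%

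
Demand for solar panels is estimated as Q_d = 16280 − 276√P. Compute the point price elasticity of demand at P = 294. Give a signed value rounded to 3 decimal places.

-0.205

dQ_d/dP = −276/(2√P) = -8.04832. At P = 294, Q_d = 11547.6.
Ed = (dQ_d/dP)·(P/Q_d) = (-8.04832) × (294/11547.6) = -0.20490…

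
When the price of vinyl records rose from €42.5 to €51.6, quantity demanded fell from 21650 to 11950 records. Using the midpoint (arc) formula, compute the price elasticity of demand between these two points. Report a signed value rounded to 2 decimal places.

-2.99

%ΔQ = (11950 − 21650) / [(21650 + 11950)/2] = -9700/16800 = -0.577380…
%ΔP = (51.6 − 42.5) / [(42.5 + 51.6)/2] = 9.1/47.05 = 0.193411…
Arc Ed = %ΔQ / %ΔP = (-9700/16800) / (9.1/47.05) = -2.9852…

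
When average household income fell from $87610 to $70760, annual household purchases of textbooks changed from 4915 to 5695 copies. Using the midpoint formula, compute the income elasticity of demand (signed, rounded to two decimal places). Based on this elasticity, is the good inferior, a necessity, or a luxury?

-0.69; inferior

%ΔQ = (5695 − 4915)/[( 4915 + 5695)/2] = 780/5305 = 0.147031…
%ΔIncome = (70760 − 87610)/[( 87610 + 70760)/2] = -16850/79185 = -0.212792…
E_income = (780/5305) / (-16850/79185) = -0.6909…
E_income < 0 ⇒ inferior good.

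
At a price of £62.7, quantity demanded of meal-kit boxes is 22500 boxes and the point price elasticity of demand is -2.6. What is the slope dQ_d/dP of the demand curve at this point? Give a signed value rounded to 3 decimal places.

-933.014

Ed = (dQ_d/dP)·(P/Q_d) ⇒ dQ_d/dP = Ed·Q_d/P = (-2.6)·22500/62.7 = -933.01435…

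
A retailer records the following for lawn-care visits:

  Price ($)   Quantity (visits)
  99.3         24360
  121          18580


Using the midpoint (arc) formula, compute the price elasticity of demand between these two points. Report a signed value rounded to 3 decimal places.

-1.367

%ΔQ = (18580 − 24360) / [(24360 + 18580)/2] = -5780/21470 = -0.269212…
%ΔP = (121 − 99.3) / [(99.3 + 121)/2] = 21.7/110.15 = 0.197004…
Arc Ed = %ΔQ / %ΔP = (-5780/21470) / (21.7/110.15) = -1.36653…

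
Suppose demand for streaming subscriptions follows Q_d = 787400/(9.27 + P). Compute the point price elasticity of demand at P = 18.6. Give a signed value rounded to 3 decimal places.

-0.667

dQ_d/dP = −787400/(9.27 + P)² = -1013.73. At P = 18.6, Q_d = 28252.6.
Ed = (dQ_d/dP)·(P/Q_d) = (-1013.73) × (18.6/28252.6) = -0.66738…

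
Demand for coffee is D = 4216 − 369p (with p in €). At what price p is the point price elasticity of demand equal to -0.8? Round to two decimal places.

5.08

Ed = −369p/(4216 − 369p). Set this equal to -0.8:
369p = 0.8·(4216 − 369p) ⇒ 369p(1 + 0.8) = 0.8·4216
p = 0.8·4216 / (369·1.8) = 5.0779…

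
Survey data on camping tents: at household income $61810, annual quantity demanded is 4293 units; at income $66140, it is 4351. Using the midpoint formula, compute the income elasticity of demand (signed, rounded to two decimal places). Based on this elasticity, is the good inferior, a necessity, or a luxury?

%ΔQ = (4351 − 4293)/[( 4293 + 4351)/2] = 58/4322 = 0.013419…
%ΔIncome = (66140 − 61810)/[( 61810 + 66140)/2] = 4330/63975 = 0.067682…
E_income = (58/4322) / (4330/63975) = 0.1982…
0 < E_income < 1 ⇒ normal good, necessity.

0.20; necessity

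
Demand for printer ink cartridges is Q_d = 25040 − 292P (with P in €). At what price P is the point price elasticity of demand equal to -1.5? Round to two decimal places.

Ed = −292P/(25040 − 292P). Set this equal to -1.5:
292P = 1.5·(25040 − 292P) ⇒ 292P(1 + 1.5) = 1.5·25040
P = 1.5·25040 / (292·2.5) = 51.4520…

51.45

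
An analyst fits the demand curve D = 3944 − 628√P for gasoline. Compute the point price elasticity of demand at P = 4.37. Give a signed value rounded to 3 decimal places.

dD/dP = −628/(2√P) = -150.207. At P = 4.37, D = 2631.19.
Ed = (dD/dP)·(P/D) = (-150.207) × (4.37/2631.19) = -0.24946…

-0.249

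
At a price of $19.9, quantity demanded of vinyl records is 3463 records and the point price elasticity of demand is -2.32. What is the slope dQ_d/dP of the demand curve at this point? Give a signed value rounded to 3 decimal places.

Ed = (dQ_d/dP)·(P/Q_d) ⇒ dQ_d/dP = Ed·Q_d/P = (-2.32)·3463/19.9 = -403.72663…

-403.727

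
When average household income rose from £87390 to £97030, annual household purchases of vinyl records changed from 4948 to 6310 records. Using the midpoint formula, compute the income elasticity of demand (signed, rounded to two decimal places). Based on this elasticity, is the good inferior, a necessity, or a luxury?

%ΔQ = (6310 − 4948)/[( 4948 + 6310)/2] = 1362/5629 = 0.241961…
%ΔIncome = (97030 − 87390)/[( 87390 + 97030)/2] = 9640/92210 = 0.104543…
E_income = (1362/5629) / (9640/92210) = 2.3144…
E_income > 1 ⇒ normal good, luxury.

2.31; luxury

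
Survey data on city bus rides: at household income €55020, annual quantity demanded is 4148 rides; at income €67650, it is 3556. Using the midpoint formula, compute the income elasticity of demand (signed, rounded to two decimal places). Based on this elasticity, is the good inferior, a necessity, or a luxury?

%ΔQ = (3556 − 4148)/[( 4148 + 3556)/2] = -592/3852 = -0.153686…
%ΔIncome = (67650 − 55020)/[( 55020 + 67650)/2] = 12630/61335 = 0.205918…
E_income = (-592/3852) / (12630/61335) = -0.7463…
E_income < 0 ⇒ inferior good.

-0.75; inferior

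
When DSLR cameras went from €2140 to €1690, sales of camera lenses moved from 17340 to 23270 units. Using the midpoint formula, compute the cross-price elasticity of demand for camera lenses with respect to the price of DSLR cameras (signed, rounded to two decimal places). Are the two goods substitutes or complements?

-1.24; complements

%ΔQ_{camera lenses} = (23270 − 17340)/avg = 5930/20305 = 0.292046…
%ΔP_{DSLR cameras} = (1690 − 2140)/avg = -450/1915 = -0.234986…
E_cross = (5930/20305) / (-450/1915) = -1.2428…
E_cross < 0 ⇒ the goods are complements.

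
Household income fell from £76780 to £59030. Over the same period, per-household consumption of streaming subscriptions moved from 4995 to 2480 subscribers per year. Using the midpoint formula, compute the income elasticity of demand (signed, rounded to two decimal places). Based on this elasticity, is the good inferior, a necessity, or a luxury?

%ΔQ = (2480 − 4995)/[( 4995 + 2480)/2] = -2515/3737.5 = -0.672909…
%ΔIncome = (59030 − 76780)/[( 76780 + 59030)/2] = -17750/67905 = -0.261394…
E_income = (-2515/3737.5) / (-17750/67905) = 2.5743…
E_income > 1 ⇒ normal good, luxury.

2.57; luxury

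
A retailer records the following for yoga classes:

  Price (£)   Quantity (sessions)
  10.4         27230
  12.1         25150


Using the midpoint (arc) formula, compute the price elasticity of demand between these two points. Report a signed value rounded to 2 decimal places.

-0.53

%ΔQ = (25150 − 27230) / [(27230 + 25150)/2] = -2080/26190 = -0.079419…
%ΔP = (12.1 − 10.4) / [(10.4 + 12.1)/2] = 1.7/11.25 = 0.151111…
Arc Ed = %ΔQ / %ΔP = (-2080/26190) / (1.7/11.25) = -0.5255…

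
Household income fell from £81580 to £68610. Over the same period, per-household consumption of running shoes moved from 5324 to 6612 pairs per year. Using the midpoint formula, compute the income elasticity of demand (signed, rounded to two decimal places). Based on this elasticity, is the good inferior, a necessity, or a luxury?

%ΔQ = (6612 − 5324)/[( 5324 + 6612)/2] = 1288/5968 = 0.215817…
%ΔIncome = (68610 − 81580)/[( 81580 + 68610)/2] = -12970/75095 = -0.172714…
E_income = (1288/5968) / (-12970/75095) = -1.2495…
E_income < 0 ⇒ inferior good.

-1.25; inferior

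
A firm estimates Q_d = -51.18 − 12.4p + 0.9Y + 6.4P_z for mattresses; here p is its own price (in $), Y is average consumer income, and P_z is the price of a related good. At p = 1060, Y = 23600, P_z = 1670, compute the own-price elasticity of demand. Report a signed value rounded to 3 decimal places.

At the given values, Q_d = -51.18 − 12.4(1060) + 0.9(23600) + 6.4(1670) = 18732.82.
∂Q_d/∂p = −12.4.
E = (-12.4) × (1060/18732.82) = -0.70165…

-0.702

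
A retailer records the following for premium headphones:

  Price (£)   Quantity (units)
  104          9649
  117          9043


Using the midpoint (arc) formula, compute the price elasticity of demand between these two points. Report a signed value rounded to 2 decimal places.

%ΔQ = (9043 − 9649) / [(9649 + 9043)/2] = -606/9346 = -0.064840…
%ΔP = (117 − 104) / [(104 + 117)/2] = 13/110.5 = 0.117647…
Arc Ed = %ΔQ / %ΔP = (-606/9346) / (13/110.5) = -0.5511…

-0.55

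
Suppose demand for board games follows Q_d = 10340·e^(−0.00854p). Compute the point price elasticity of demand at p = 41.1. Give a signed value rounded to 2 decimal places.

-0.35

dQ_d/dp = −0.00854·Q_d = -62.1647. At p = 41.1, Q_d = 7279.24.
Ed = (dQ_d/dp)·(p/Q_d) = (-62.1647) × (41.1/7279.24) = -0.3509…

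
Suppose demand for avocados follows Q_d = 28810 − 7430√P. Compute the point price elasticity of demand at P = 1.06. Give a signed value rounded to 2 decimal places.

-0.18

dQ_d/dP = −7430/(2√P) = -3608.33. At P = 1.06, Q_d = 21160.3.
Ed = (dQ_d/dP)·(P/Q_d) = (-3608.33) × (1.06/21160.3) = -0.1807…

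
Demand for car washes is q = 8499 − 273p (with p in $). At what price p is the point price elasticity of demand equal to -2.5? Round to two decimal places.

22.24

Ed = −273p/(8499 − 273p). Set this equal to -2.5:
273p = 2.5·(8499 − 273p) ⇒ 273p(1 + 2.5) = 2.5·8499
p = 2.5·8499 / (273·3.5) = 22.2370…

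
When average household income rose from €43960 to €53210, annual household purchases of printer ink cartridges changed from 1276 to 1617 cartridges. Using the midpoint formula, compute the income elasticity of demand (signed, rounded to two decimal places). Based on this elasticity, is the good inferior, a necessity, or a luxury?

%ΔQ = (1617 − 1276)/[( 1276 + 1617)/2] = 341/1446.5 = 0.235741…
%ΔIncome = (53210 − 43960)/[( 43960 + 53210)/2] = 9250/48585 = 0.190387…
E_income = (341/1446.5) / (9250/48585) = 1.2382…
E_income > 1 ⇒ normal good, luxury.

1.24; luxury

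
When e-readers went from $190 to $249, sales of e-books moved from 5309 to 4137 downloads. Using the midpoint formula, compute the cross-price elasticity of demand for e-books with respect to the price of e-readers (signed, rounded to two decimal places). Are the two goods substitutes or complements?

%ΔQ_{e-books} = (4137 − 5309)/avg = -1172/4723 = -0.248147…
%ΔP_{e-readers} = (249 − 190)/avg = 59/219.5 = 0.268792…
E_cross = (-1172/4723) / (59/219.5) = -0.9231…
E_cross < 0 ⇒ the goods are complements.

-0.92; complements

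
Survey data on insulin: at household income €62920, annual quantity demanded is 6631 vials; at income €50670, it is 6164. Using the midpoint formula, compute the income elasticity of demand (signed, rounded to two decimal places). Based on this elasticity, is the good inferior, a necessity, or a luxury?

0.34; necessity

%ΔQ = (6164 − 6631)/[( 6631 + 6164)/2] = -467/6397.5 = -0.072997…
%ΔIncome = (50670 − 62920)/[( 62920 + 50670)/2] = -12250/56795 = -0.215688…
E_income = (-467/6397.5) / (-12250/56795) = 0.3384…
0 < E_income < 1 ⇒ normal good, necessity.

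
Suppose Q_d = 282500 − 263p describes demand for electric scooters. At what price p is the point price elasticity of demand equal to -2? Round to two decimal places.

716.10

Ed = −263p/(282500 − 263p). Set this equal to -2:
263p = 2·(282500 − 263p) ⇒ 263p(1 + 2) = 2·282500
p = 2·282500 / (263·3) = 716.0963…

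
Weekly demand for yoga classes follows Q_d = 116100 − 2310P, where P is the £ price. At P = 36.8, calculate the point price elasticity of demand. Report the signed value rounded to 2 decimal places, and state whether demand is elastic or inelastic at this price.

dQ_d/dP = −2310. At P = 36.8, Q_d = 116100 − 2310(36.8) = 31092.
Ed = (dQ_d/dP)·(P/Q_d) = −2310 × (36.8/31092) = -2.7340…
|Ed| = 2.73 > 1, so demand is elastic.

-2.73; elastic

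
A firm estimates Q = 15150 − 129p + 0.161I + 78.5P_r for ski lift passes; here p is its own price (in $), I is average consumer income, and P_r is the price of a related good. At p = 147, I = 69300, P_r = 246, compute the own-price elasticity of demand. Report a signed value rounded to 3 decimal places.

-0.711

At the given values, Q = 15150 − 129(147) + 0.161(69300) + 78.5(246) = 26655.3.
∂Q/∂p = −129.
E = (-129) × (147/26655.3) = -0.71141…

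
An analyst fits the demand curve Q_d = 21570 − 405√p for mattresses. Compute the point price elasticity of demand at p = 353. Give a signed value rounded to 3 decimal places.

dQ_d/dp = −405/(2√p) = -10.778. At p = 353, Q_d = 13960.7.
Ed = (dQ_d/dp)·(p/Q_d) = (-10.778) × (353/13960.7) = -0.27252…

-0.273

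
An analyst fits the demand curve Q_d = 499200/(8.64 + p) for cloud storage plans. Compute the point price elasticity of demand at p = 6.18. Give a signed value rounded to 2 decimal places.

dQ_d/dp = −499200/(8.64 + p)² = -2272.89. At p = 6.18, Q_d = 33684.2.
Ed = (dQ_d/dp)·(p/Q_d) = (-2272.89) × (6.18/33684.2) = -0.4170…

-0.42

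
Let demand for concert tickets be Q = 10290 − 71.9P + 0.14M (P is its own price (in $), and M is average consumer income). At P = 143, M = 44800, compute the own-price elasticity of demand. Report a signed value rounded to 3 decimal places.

-1.637

At the given values, Q = 10290 − 71.9(143) + 0.14(44800) = 6280.3.
∂Q/∂P = −71.9.
E = (-71.9) × (143/6280.3) = -1.63713…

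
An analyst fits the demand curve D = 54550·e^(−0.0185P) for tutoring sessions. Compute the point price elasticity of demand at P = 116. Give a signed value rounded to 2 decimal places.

dD/dP = −0.0185·D = -118.024. At P = 116, D = 6379.68.
Ed = (dD/dP)·(P/D) = (-118.024) × (116/6379.68) = -2.146

-2.15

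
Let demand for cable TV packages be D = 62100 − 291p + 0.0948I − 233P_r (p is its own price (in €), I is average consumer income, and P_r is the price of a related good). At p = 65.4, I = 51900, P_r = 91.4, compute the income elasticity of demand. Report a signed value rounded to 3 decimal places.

0.184

At the given values, D = 62100 − 291(65.4) + 0.0948(51900) − 233(91.4) = 26692.52.
∂D/∂I = 0.0948.
E = (0.0948) × (51900/26692.52) = 0.18432…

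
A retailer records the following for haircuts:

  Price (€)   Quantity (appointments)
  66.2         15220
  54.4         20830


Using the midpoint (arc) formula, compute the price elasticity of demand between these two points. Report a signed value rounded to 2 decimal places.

-1.59

%ΔQ = (20830 − 15220) / [(15220 + 20830)/2] = 5610/18025 = 0.311234…
%ΔP = (54.4 − 66.2) / [(66.2 + 54.4)/2] = -11.8/60.3 = -0.195688…
Arc Ed = %ΔQ / %ΔP = (5610/18025) / (-11.8/60.3) = -1.5904…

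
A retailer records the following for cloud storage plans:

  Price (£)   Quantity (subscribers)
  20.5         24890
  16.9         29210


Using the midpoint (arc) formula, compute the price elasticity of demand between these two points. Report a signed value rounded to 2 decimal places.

%ΔQ = (29210 − 24890) / [(24890 + 29210)/2] = 4320/27050 = 0.159704…
%ΔP = (16.9 − 20.5) / [(20.5 + 16.9)/2] = -3.6/18.7 = -0.192513…
Arc Ed = %ΔQ / %ΔP = (4320/27050) / (-3.6/18.7) = -0.8295…

-0.83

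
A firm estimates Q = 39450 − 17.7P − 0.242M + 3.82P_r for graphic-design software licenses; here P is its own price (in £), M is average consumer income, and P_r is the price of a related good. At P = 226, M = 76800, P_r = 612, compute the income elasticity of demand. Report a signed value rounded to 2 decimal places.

At the given values, Q = 39450 − 17.7(226) − 0.242(76800) + 3.82(612) = 19202.04.
∂Q/∂M = -0.242.
E = (-0.242) × (76800/19202.04) = -0.9678…

-0.97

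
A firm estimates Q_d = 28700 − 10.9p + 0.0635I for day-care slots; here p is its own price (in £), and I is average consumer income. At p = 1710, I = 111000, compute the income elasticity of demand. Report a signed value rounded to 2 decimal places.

0.41

At the given values, Q_d = 28700 − 10.9(1710) + 0.0635(111000) = 17109.5.
∂Q_d/∂I = 0.0635.
E = (0.0635) × (111000/17109.5) = 0.4119…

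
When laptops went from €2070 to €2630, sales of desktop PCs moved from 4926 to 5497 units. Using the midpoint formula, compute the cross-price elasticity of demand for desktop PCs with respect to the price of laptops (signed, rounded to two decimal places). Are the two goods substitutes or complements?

%ΔQ_{desktop PCs} = (5497 − 4926)/avg = 571/5211.5 = 0.109565…
%ΔP_{laptops} = (2630 − 2070)/avg = 560/2350 = 0.238297…
E_cross = (571/5211.5) / (560/2350) = 0.4597…
E_cross > 0 ⇒ the goods are substitutes.

0.46; substitutes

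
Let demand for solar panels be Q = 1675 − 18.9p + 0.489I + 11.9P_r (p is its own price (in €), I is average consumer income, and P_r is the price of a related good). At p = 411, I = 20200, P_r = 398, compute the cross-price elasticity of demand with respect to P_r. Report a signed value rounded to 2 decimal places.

At the given values, Q = 1675 − 18.9(411) + 0.489(20200) + 11.9(398) = 8521.1.
∂Q/∂P_r = 11.9.
E = (11.9) × (398/8521.1) = 0.5558…

0.56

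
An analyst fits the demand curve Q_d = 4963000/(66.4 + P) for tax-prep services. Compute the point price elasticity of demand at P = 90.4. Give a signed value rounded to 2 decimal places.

-0.58

dQ_d/dP = −4963000/(66.4 + P)² = -201.861. At P = 90.4, Q_d = 31651.8.
Ed = (dQ_d/dP)·(P/Q_d) = (-201.861) × (90.4/31651.8) = -0.5765…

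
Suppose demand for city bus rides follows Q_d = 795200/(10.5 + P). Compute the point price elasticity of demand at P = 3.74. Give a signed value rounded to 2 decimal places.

-0.26

dQ_d/dP = −795200/(10.5 + P)² = -3921.54. At P = 3.74, Q_d = 55842.7.
Ed = (dQ_d/dP)·(P/Q_d) = (-3921.54) × (3.74/55842.7) = -0.2626…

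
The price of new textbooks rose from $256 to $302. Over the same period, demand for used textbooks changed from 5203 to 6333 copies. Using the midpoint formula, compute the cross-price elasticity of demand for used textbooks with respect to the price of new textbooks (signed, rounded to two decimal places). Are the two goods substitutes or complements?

%ΔQ_{used textbooks} = (6333 − 5203)/avg = 1130/5768 = 0.195908…
%ΔP_{new textbooks} = (302 − 256)/avg = 46/279 = 0.164874…
E_cross = (1130/5768) / (46/279) = 1.1882…
E_cross > 0 ⇒ the goods are substitutes.

1.19; substitutes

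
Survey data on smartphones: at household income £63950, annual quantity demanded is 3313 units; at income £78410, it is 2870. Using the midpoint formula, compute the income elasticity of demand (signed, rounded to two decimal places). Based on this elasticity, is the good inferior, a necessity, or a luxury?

%ΔQ = (2870 − 3313)/[( 3313 + 2870)/2] = -443/3091.5 = -0.143296…
%ΔIncome = (78410 − 63950)/[( 63950 + 78410)/2] = 14460/71180 = 0.203146…
E_income = (-443/3091.5) / (14460/71180) = -0.7053…
E_income < 0 ⇒ inferior good.

-0.71; inferior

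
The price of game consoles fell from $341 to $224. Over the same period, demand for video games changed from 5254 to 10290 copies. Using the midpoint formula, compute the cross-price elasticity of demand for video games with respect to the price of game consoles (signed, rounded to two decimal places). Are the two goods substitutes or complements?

-1.56; complements

%ΔQ_{video games} = (10290 − 5254)/avg = 5036/7772 = 0.647967…
%ΔP_{game consoles} = (224 − 341)/avg = -117/282.5 = -0.414159…
E_cross = (5036/7772) / (-117/282.5) = -1.5645…
E_cross < 0 ⇒ the goods are complements.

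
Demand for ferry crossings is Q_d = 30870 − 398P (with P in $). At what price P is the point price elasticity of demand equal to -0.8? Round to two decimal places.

34.47

Ed = −398P/(30870 − 398P). Set this equal to -0.8:
398P = 0.8·(30870 − 398P) ⇒ 398P(1 + 0.8) = 0.8·30870
P = 0.8·30870 / (398·1.8) = 34.4723…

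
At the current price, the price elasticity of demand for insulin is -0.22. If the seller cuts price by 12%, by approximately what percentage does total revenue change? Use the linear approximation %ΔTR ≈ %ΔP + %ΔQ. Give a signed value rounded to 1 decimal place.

-9.4%

%ΔQ ≈ Ed × %ΔP = (-0.22) × (-12%) = +2.6400%
%ΔTR ≈ %ΔP + %ΔQ = (-12%) + (+2.6400%) = -9.3600%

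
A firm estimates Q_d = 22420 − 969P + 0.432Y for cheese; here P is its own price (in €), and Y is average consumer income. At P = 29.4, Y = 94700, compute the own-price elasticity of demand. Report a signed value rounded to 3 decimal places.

At the given values, Q_d = 22420 − 969(29.4) + 0.432(94700) = 34841.8.
∂Q_d/∂P = −969.
E = (-969) × (29.4/34841.8) = -0.81765…

-0.818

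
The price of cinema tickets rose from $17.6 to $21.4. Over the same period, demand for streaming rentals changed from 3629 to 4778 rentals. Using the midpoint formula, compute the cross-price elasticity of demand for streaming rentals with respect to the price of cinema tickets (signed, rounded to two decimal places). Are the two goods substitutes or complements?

1.40; substitutes

%ΔQ_{streaming rentals} = (4778 − 3629)/avg = 1149/4203.5 = 0.273343…
%ΔP_{cinema tickets} = (21.4 − 17.6)/avg = 3.8/19.5 = 0.194871…
E_cross = (1149/4203.5) / (3.8/19.5) = 1.4026…
E_cross > 0 ⇒ the goods are substitutes.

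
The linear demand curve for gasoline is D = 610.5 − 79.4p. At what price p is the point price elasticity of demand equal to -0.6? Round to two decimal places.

2.88

Ed = −79.4p/(610.5 − 79.4p). Set this equal to -0.6:
79.4p = 0.6·(610.5 − 79.4p) ⇒ 79.4p(1 + 0.6) = 0.6·610.5
p = 0.6·610.5 / (79.4·1.6) = 2.8833…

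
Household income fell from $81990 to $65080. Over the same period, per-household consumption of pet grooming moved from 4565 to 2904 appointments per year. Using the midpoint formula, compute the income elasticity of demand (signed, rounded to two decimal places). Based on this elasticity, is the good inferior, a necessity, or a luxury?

1.93; luxury

%ΔQ = (2904 − 4565)/[( 4565 + 2904)/2] = -1661/3734.5 = -0.444771…
%ΔIncome = (65080 − 81990)/[( 81990 + 65080)/2] = -16910/73535 = -0.229958…
E_income = (-1661/3734.5) / (-16910/73535) = 1.9341…
E_income > 1 ⇒ normal good, luxury.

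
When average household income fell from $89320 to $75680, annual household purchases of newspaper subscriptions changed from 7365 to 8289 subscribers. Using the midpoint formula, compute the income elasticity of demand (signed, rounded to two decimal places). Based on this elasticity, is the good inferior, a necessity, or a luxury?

%ΔQ = (8289 − 7365)/[( 7365 + 8289)/2] = 924/7827 = 0.118052…
%ΔIncome = (75680 − 89320)/[( 89320 + 75680)/2] = -13640/82500 = -0.165333…
E_income = (924/7827) / (-13640/82500) = -0.7140…
E_income < 0 ⇒ inferior good.

-0.71; inferior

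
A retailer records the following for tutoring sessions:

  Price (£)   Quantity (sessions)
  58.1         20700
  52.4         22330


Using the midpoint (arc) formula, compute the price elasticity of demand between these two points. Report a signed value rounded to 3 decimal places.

%ΔQ = (22330 − 20700) / [(20700 + 22330)/2] = 1630/21515 = 0.075761…
%ΔP = (52.4 − 58.1) / [(58.1 + 52.4)/2] = -5.7/55.25 = -0.103167…
Arc Ed = %ΔQ / %ΔP = (1630/21515) / (-5.7/55.25) = -0.73435…

-0.734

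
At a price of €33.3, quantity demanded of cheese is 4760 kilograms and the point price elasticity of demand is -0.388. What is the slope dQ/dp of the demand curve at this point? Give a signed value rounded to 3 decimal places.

Ed = (dQ/dp)·(p/Q) ⇒ dQ/dp = Ed·Q/p = (-0.388)·4760/33.3 = -55.46186…

-55.462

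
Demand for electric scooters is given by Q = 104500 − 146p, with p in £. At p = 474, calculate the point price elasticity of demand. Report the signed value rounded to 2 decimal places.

dQ/dp = −146. At p = 474, Q = 104500 − 146(474) = 35296.
Ed = (dQ/dp)·(p/Q) = −146 × (474/35296) = -1.9606…

-1.96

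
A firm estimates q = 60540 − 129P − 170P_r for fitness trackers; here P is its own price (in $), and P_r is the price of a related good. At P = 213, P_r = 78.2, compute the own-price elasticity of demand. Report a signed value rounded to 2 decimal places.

At the given values, q = 60540 − 129(213) − 170(78.2) = 19769.
∂q/∂P = −129.
E = (-129) × (213/19769) = -1.3899…

-1.39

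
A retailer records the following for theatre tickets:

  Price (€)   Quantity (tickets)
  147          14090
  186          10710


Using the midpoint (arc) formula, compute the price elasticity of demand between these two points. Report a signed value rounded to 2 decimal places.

-1.16

%ΔQ = (10710 − 14090) / [(14090 + 10710)/2] = -3380/12400 = -0.272580…
%ΔP = (186 − 147) / [(147 + 186)/2] = 39/166.5 = 0.234234…
Arc Ed = %ΔQ / %ΔP = (-3380/12400) / (39/166.5) = -1.1637…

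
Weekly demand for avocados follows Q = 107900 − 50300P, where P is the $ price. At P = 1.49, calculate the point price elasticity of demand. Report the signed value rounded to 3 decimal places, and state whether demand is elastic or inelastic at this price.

dQ/dP = −50300. At P = 1.49, Q = 107900 − 50300(1.49) = 32953.
Ed = (dQ/dP)·(P/Q) = −50300 × (1.49/32953) = -2.27436…
|Ed| = 2.274 > 1, so demand is elastic.

-2.274; elastic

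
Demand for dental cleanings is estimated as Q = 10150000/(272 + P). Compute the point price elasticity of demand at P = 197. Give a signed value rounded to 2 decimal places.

dQ/dP = −10150000/(272 + P)² = -46.1445. At P = 197, Q = 21641.8.
Ed = (dQ/dP)·(P/Q) = (-46.1445) × (197/21641.8) = -0.4200…

-0.42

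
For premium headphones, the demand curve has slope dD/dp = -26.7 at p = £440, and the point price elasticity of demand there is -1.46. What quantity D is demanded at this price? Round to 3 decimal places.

8046.575

Ed = (dD/dp)·(p/D) ⇒ D = (dD/dp)·p/Ed = (-26.7)·440/(-1.46) = 8046.57534…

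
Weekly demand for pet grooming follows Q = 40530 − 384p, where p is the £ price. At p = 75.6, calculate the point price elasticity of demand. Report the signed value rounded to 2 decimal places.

dQ/dp = −384. At p = 75.6, Q = 40530 − 384(75.6) = 11499.6.
Ed = (dQ/dp)·(p/Q) = −384 × (75.6/11499.6) = -2.5244…

-2.52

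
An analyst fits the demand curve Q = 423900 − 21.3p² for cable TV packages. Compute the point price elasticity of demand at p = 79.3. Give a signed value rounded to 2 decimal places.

-0.92

dQ/dp = −2·21.3·p = -3378.18. At p = 79.3, Q = 289955.163.
Ed = (dQ/dp)·(p/Q) = (-3378.18) × (79.3/289955.163) = -0.9239…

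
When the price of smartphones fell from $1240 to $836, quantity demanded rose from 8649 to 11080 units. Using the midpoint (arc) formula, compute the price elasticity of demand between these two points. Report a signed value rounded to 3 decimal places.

-0.633

%ΔQ = (11080 − 8649) / [(8649 + 11080)/2] = 2431/9864.5 = 0.246439…
%ΔP = (836 − 1240) / [(1240 + 836)/2] = -404/1038 = -0.389210…
Arc Ed = %ΔQ / %ΔP = (2431/9864.5) / (-404/1038) = -0.63317…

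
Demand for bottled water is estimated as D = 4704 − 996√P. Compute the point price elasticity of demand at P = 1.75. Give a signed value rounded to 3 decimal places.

-0.195

dD/dP = −996/(2√P) = -376.453. At P = 1.75, D = 3386.42.
Ed = (dD/dP)·(P/D) = (-376.453) × (1.75/3386.42) = -0.19453…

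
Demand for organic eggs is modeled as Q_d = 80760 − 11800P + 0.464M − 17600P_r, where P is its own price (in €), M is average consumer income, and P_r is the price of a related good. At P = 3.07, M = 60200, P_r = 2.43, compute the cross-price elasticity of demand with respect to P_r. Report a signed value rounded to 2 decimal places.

At the given values, Q_d = 80760 − 11800(3.07) + 0.464(60200) − 17600(2.43) = 29698.8.
∂Q_d/∂P_r = -17600.
E = (-17600) × (2.43/29698.8) = -1.4400…

-1.44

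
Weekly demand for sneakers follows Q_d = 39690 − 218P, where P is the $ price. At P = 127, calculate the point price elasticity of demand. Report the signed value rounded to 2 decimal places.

dQ_d/dP = −218. At P = 127, Q_d = 39690 − 218(127) = 12004.
Ed = (dQ_d/dP)·(P/Q_d) = −218 × (127/12004) = -2.3063…

-2.31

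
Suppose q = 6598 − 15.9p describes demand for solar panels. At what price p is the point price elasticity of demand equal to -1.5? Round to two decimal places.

248.98

Ed = −15.9p/(6598 − 15.9p). Set this equal to -1.5:
15.9p = 1.5·(6598 − 15.9p) ⇒ 15.9p(1 + 1.5) = 1.5·6598
p = 1.5·6598 / (15.9·2.5) = 248.9811…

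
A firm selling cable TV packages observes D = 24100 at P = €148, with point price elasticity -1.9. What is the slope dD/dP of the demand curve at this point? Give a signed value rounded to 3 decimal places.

Ed = (dD/dP)·(P/D) ⇒ dD/dP = Ed·D/P = (-1.9)·24100/148 = -309.39189…

-309.392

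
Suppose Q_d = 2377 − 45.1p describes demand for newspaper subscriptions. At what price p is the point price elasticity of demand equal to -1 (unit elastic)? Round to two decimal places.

26.35

Ed = −45.1p/(2377 − 45.1p). Set this equal to -1:
45.1p = 1·(2377 − 45.1p) ⇒ 45.1p(1 + 1) = 1·2377
p = 1·2377 / (45.1·2) = 26.3525…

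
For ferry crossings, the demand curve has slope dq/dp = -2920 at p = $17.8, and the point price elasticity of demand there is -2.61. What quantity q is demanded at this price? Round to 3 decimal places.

19914.176

Ed = (dq/dp)·(p/q) ⇒ q = (dq/dp)·p/Ed = (-2920)·17.8/(-2.61) = 19914.17624…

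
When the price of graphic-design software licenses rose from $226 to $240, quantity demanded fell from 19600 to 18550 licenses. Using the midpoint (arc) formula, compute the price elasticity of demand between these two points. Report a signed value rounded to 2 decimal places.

%ΔQ = (18550 − 19600) / [(19600 + 18550)/2] = -1050/19075 = -0.055045…
%ΔP = (240 − 226) / [(226 + 240)/2] = 14/233 = 0.060085…
Arc Ed = %ΔQ / %ΔP = (-1050/19075) / (14/233) = -0.9161…

-0.92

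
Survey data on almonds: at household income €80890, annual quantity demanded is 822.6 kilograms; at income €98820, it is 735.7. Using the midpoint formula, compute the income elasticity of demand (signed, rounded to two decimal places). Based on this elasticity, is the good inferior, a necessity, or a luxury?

%ΔQ = (735.7 − 822.6)/[( 822.6 + 735.7)/2] = -86.9/779.15 = -0.111531…
%ΔIncome = (98820 − 80890)/[( 80890 + 98820)/2] = 17930/89855 = 0.199543…
E_income = (-86.9/779.15) / (17930/89855) = -0.5589…
E_income < 0 ⇒ inferior good.

-0.56; inferior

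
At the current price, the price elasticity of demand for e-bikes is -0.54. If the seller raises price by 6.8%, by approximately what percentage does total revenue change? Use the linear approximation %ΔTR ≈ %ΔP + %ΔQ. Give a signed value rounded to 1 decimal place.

+3.1%

%ΔQ ≈ Ed × %ΔP = (-0.54) × (+6.8%) = -3.6720%
%ΔTR ≈ %ΔP + %ΔQ = (+6.8%) + (-3.6720%) = +3.1280%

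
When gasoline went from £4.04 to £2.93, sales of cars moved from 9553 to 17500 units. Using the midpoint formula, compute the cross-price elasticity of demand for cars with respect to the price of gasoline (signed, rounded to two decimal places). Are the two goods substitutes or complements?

%ΔQ_{cars} = (17500 − 9553)/avg = 7947/13526.5 = 0.587513…
%ΔP_{gasoline} = (2.93 − 4.04)/avg = -1.11/3.485 = -0.318507…
E_cross = (7947/13526.5) / (-1.11/3.485) = -1.8445…
E_cross < 0 ⇒ the goods are complements.

-1.84; complements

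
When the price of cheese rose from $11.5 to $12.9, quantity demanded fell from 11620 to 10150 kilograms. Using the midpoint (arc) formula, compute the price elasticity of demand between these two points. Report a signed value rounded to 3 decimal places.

%ΔQ = (10150 − 11620) / [(11620 + 10150)/2] = -1470/10885 = -0.135048…
%ΔP = (12.9 − 11.5) / [(11.5 + 12.9)/2] = 1.4/12.2 = 0.114754…
Arc Ed = %ΔQ / %ΔP = (-1470/10885) / (1.4/12.2) = -1.17684…

-1.177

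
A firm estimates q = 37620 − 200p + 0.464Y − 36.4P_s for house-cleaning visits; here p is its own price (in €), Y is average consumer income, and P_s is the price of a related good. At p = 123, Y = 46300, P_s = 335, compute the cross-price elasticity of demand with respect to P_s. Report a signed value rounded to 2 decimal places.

At the given values, q = 37620 − 200(123) + 0.464(46300) − 36.4(335) = 22309.2.
∂q/∂P_s = -36.4.
E = (-36.4) × (335/22309.2) = -0.5465…

-0.55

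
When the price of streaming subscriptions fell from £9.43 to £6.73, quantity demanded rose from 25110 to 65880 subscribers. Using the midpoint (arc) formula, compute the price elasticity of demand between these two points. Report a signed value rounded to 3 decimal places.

-2.682

%ΔQ = (65880 − 25110) / [(25110 + 65880)/2] = 40770/45495 = 0.896142…
%ΔP = (6.73 − 9.43) / [(9.43 + 6.73)/2] = -2.7/8.08 = -0.334158…
Arc Ed = %ΔQ / %ΔP = (40770/45495) / (-2.7/8.08) = -2.68178…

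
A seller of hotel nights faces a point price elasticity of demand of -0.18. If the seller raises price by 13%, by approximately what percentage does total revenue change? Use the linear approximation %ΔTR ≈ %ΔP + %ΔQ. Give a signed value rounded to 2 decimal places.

%ΔQ ≈ Ed × %ΔP = (-0.18) × (+13%) = -2.3400%
%ΔTR ≈ %ΔP + %ΔQ = (+13%) + (-2.3400%) = +10.6600%

+10.66%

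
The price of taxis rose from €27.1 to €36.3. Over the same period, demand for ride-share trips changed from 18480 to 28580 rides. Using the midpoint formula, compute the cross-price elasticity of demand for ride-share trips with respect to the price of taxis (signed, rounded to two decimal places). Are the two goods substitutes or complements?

1.48; substitutes

%ΔQ_{ride-share trips} = (28580 − 18480)/avg = 10100/23530 = 0.429239…
%ΔP_{taxis} = (36.3 − 27.1)/avg = 9.2/31.7 = 0.290220…
E_cross = (10100/23530) / (9.2/31.7) = 1.4790…
E_cross > 0 ⇒ the goods are substitutes.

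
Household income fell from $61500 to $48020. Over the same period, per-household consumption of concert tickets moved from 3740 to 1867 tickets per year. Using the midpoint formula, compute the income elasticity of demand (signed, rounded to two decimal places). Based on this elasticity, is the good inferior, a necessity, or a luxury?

2.71; luxury

%ΔQ = (1867 − 3740)/[( 3740 + 1867)/2] = -1873/2803.5 = -0.668093…
%ΔIncome = (48020 − 61500)/[( 61500 + 48020)/2] = -13480/54760 = -0.246165…
E_income = (-1873/2803.5) / (-13480/54760) = 2.7140…
E_income > 1 ⇒ normal good, luxury.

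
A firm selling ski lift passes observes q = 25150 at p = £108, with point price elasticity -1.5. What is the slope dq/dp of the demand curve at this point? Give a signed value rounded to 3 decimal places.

-349.306

Ed = (dq/dp)·(p/q) ⇒ dq/dp = Ed·q/p = (-1.5)·25150/108 = -349.30555…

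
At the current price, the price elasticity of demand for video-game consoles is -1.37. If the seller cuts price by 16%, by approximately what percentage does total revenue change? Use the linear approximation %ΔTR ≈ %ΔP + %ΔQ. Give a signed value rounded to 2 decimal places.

%ΔQ ≈ Ed × %ΔP = (-1.37) × (-16%) = +21.9200%
%ΔTR ≈ %ΔP + %ΔQ = (-16%) + (+21.9200%) = +5.9200%

+5.92%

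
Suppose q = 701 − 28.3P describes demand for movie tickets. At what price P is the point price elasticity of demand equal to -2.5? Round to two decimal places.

Ed = −28.3P/(701 − 28.3P). Set this equal to -2.5:
28.3P = 2.5·(701 − 28.3P) ⇒ 28.3P(1 + 2.5) = 2.5·701
P = 2.5·701 / (28.3·3.5) = 17.6930…

17.69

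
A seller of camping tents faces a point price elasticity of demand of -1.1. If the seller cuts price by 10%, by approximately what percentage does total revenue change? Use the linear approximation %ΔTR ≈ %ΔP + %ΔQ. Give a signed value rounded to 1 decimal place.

+1.0%

%ΔQ ≈ Ed × %ΔP = (-1.1) × (-10%) = +11.0000%
%ΔTR ≈ %ΔP + %ΔQ = (-10%) + (+11.0000%) = +1.0000%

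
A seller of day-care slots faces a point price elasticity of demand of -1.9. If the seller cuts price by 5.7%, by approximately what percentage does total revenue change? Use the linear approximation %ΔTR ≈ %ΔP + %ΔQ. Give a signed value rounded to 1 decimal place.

+5.1%

%ΔQ ≈ Ed × %ΔP = (-1.9) × (-5.7%) = +10.8300%
%ΔTR ≈ %ΔP + %ΔQ = (-5.7%) + (+10.8300%) = +5.1300%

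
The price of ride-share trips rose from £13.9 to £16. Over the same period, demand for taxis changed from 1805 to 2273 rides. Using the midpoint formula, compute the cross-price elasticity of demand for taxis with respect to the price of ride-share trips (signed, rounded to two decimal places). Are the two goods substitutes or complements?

%ΔQ_{taxis} = (2273 − 1805)/avg = 468/2039 = 0.229524…
%ΔP_{ride-share trips} = (16 − 13.9)/avg = 2.1/14.95 = 0.140468…
E_cross = (468/2039) / (2.1/14.95) = 1.6339…
E_cross > 0 ⇒ the goods are substitutes.

1.63; substitutes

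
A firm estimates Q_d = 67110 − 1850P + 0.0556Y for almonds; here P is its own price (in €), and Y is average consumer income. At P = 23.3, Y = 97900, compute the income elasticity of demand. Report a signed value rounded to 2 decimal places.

At the given values, Q_d = 67110 − 1850(23.3) + 0.0556(97900) = 29448.24.
∂Q_d/∂Y = 0.0556.
E = (0.0556) × (97900/29448.24) = 0.1848…

0.18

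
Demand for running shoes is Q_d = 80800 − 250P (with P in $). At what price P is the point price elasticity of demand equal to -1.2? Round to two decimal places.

176.29

Ed = −250P/(80800 − 250P). Set this equal to -1.2:
250P = 1.2·(80800 − 250P) ⇒ 250P(1 + 1.2) = 1.2·80800
P = 1.2·80800 / (250·2.2) = 176.2909…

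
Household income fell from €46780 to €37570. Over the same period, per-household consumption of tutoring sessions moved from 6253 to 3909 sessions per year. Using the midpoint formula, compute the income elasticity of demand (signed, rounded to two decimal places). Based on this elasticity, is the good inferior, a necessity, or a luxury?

%ΔQ = (3909 − 6253)/[( 6253 + 3909)/2] = -2344/5081 = -0.461326…
%ΔIncome = (37570 − 46780)/[( 46780 + 37570)/2] = -9210/42175 = -0.218375…
E_income = (-2344/5081) / (-9210/42175) = 2.1125…
E_income > 1 ⇒ normal good, luxury.

2.11; luxury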